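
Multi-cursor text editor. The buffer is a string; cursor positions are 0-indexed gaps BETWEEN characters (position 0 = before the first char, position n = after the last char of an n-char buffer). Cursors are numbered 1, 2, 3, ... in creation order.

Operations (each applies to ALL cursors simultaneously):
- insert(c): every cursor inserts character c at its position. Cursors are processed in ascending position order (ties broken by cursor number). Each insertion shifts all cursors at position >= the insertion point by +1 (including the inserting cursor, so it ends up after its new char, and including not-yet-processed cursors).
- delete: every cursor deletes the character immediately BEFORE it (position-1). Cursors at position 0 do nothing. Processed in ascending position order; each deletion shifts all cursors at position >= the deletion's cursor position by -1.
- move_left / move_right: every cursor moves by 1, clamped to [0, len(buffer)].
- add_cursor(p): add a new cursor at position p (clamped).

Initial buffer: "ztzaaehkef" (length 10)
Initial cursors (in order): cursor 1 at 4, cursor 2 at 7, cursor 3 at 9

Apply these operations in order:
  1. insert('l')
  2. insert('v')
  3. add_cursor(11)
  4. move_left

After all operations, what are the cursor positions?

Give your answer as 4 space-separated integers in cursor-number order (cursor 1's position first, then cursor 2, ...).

Answer: 5 10 14 10

Derivation:
After op 1 (insert('l')): buffer="ztzalaehlkelf" (len 13), cursors c1@5 c2@9 c3@12, authorship ....1...2..3.
After op 2 (insert('v')): buffer="ztzalvaehlvkelvf" (len 16), cursors c1@6 c2@11 c3@15, authorship ....11...22..33.
After op 3 (add_cursor(11)): buffer="ztzalvaehlvkelvf" (len 16), cursors c1@6 c2@11 c4@11 c3@15, authorship ....11...22..33.
After op 4 (move_left): buffer="ztzalvaehlvkelvf" (len 16), cursors c1@5 c2@10 c4@10 c3@14, authorship ....11...22..33.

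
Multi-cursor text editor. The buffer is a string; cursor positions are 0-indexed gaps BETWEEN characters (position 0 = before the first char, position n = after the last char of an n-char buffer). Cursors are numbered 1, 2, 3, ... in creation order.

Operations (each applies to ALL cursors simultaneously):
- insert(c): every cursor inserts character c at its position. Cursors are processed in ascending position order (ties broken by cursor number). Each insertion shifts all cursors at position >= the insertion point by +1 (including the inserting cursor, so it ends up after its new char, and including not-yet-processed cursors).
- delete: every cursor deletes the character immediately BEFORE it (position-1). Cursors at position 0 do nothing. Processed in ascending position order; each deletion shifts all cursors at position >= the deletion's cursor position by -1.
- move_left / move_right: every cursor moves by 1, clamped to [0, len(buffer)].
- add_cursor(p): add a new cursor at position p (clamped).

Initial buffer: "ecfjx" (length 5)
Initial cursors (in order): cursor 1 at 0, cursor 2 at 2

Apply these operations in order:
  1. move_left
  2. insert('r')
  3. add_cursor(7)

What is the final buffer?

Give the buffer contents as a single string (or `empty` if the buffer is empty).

Answer: rercfjx

Derivation:
After op 1 (move_left): buffer="ecfjx" (len 5), cursors c1@0 c2@1, authorship .....
After op 2 (insert('r')): buffer="rercfjx" (len 7), cursors c1@1 c2@3, authorship 1.2....
After op 3 (add_cursor(7)): buffer="rercfjx" (len 7), cursors c1@1 c2@3 c3@7, authorship 1.2....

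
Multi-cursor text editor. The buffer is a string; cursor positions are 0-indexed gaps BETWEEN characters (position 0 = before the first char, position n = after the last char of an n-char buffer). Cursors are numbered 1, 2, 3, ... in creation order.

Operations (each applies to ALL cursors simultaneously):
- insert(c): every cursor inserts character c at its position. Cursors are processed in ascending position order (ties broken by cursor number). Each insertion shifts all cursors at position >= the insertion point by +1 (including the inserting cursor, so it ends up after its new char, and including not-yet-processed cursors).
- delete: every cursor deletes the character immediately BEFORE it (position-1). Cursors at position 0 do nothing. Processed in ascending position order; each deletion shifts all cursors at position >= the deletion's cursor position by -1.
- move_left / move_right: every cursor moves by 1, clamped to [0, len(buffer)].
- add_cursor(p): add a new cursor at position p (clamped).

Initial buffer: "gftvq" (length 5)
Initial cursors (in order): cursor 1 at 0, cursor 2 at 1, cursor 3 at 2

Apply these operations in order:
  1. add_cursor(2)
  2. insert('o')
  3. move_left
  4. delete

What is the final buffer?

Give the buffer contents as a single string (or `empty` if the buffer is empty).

After op 1 (add_cursor(2)): buffer="gftvq" (len 5), cursors c1@0 c2@1 c3@2 c4@2, authorship .....
After op 2 (insert('o')): buffer="ogofootvq" (len 9), cursors c1@1 c2@3 c3@6 c4@6, authorship 1.2.34...
After op 3 (move_left): buffer="ogofootvq" (len 9), cursors c1@0 c2@2 c3@5 c4@5, authorship 1.2.34...
After op 4 (delete): buffer="oootvq" (len 6), cursors c1@0 c2@1 c3@2 c4@2, authorship 124...

Answer: oootvq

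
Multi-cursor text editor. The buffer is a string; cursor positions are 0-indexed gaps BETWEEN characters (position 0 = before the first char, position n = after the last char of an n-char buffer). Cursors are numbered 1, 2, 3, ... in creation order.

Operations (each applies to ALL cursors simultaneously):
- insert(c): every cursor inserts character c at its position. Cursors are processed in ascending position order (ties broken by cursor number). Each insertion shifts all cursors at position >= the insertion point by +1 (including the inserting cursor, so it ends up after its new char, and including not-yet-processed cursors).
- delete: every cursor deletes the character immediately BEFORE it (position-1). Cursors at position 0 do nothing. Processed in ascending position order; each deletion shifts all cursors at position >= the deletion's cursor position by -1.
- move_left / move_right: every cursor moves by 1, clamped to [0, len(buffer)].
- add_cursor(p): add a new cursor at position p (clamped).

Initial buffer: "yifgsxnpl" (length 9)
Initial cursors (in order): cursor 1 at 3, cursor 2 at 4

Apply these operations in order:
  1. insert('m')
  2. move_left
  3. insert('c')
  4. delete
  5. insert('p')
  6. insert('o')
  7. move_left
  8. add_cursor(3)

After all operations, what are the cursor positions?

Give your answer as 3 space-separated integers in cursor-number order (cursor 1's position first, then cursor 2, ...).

After op 1 (insert('m')): buffer="yifmgmsxnpl" (len 11), cursors c1@4 c2@6, authorship ...1.2.....
After op 2 (move_left): buffer="yifmgmsxnpl" (len 11), cursors c1@3 c2@5, authorship ...1.2.....
After op 3 (insert('c')): buffer="yifcmgcmsxnpl" (len 13), cursors c1@4 c2@7, authorship ...11.22.....
After op 4 (delete): buffer="yifmgmsxnpl" (len 11), cursors c1@3 c2@5, authorship ...1.2.....
After op 5 (insert('p')): buffer="yifpmgpmsxnpl" (len 13), cursors c1@4 c2@7, authorship ...11.22.....
After op 6 (insert('o')): buffer="yifpomgpomsxnpl" (len 15), cursors c1@5 c2@9, authorship ...111.222.....
After op 7 (move_left): buffer="yifpomgpomsxnpl" (len 15), cursors c1@4 c2@8, authorship ...111.222.....
After op 8 (add_cursor(3)): buffer="yifpomgpomsxnpl" (len 15), cursors c3@3 c1@4 c2@8, authorship ...111.222.....

Answer: 4 8 3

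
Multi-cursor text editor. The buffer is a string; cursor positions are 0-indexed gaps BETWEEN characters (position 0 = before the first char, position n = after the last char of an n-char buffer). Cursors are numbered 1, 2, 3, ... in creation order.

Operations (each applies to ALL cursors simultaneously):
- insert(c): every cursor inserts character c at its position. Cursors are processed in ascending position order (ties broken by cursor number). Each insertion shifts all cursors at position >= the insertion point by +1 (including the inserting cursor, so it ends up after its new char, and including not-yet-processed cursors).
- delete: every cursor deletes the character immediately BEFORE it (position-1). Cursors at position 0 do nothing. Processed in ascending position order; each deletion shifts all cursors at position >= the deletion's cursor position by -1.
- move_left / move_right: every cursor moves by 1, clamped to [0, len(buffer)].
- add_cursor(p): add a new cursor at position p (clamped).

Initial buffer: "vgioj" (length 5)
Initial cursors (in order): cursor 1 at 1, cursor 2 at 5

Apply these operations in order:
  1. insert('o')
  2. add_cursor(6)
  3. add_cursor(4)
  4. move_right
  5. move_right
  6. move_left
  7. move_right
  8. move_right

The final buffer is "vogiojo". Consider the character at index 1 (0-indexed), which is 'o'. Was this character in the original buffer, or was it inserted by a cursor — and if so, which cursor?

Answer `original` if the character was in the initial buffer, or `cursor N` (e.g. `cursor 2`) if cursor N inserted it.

Answer: cursor 1

Derivation:
After op 1 (insert('o')): buffer="vogiojo" (len 7), cursors c1@2 c2@7, authorship .1....2
After op 2 (add_cursor(6)): buffer="vogiojo" (len 7), cursors c1@2 c3@6 c2@7, authorship .1....2
After op 3 (add_cursor(4)): buffer="vogiojo" (len 7), cursors c1@2 c4@4 c3@6 c2@7, authorship .1....2
After op 4 (move_right): buffer="vogiojo" (len 7), cursors c1@3 c4@5 c2@7 c3@7, authorship .1....2
After op 5 (move_right): buffer="vogiojo" (len 7), cursors c1@4 c4@6 c2@7 c3@7, authorship .1....2
After op 6 (move_left): buffer="vogiojo" (len 7), cursors c1@3 c4@5 c2@6 c3@6, authorship .1....2
After op 7 (move_right): buffer="vogiojo" (len 7), cursors c1@4 c4@6 c2@7 c3@7, authorship .1....2
After op 8 (move_right): buffer="vogiojo" (len 7), cursors c1@5 c2@7 c3@7 c4@7, authorship .1....2
Authorship (.=original, N=cursor N): . 1 . . . . 2
Index 1: author = 1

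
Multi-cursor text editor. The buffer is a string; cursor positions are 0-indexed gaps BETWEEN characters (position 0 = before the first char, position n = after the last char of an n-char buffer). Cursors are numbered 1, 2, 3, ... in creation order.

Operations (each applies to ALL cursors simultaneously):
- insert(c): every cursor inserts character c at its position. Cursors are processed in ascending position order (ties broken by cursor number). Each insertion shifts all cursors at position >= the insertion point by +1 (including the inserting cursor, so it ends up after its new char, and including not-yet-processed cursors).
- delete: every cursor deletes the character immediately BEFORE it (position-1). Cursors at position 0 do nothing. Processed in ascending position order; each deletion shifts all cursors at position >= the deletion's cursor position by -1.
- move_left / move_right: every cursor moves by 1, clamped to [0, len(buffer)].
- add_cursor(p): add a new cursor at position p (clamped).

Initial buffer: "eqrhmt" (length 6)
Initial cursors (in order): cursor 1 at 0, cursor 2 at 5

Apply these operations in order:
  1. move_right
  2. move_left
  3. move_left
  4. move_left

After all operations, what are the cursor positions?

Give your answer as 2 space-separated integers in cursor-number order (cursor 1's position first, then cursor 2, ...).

After op 1 (move_right): buffer="eqrhmt" (len 6), cursors c1@1 c2@6, authorship ......
After op 2 (move_left): buffer="eqrhmt" (len 6), cursors c1@0 c2@5, authorship ......
After op 3 (move_left): buffer="eqrhmt" (len 6), cursors c1@0 c2@4, authorship ......
After op 4 (move_left): buffer="eqrhmt" (len 6), cursors c1@0 c2@3, authorship ......

Answer: 0 3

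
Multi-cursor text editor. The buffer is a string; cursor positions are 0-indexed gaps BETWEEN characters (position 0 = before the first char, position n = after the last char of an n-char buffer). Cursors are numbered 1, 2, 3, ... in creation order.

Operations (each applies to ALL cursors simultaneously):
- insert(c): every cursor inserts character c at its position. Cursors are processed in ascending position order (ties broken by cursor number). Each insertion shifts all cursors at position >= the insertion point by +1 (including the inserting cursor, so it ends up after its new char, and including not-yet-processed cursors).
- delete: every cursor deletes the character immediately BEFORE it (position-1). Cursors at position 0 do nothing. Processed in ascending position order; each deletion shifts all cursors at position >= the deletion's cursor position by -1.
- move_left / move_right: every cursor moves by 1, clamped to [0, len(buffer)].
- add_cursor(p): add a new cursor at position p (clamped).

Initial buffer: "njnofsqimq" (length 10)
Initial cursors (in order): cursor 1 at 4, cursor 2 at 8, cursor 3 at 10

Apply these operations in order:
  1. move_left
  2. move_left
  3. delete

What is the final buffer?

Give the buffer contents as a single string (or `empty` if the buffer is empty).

After op 1 (move_left): buffer="njnofsqimq" (len 10), cursors c1@3 c2@7 c3@9, authorship ..........
After op 2 (move_left): buffer="njnofsqimq" (len 10), cursors c1@2 c2@6 c3@8, authorship ..........
After op 3 (delete): buffer="nnofqmq" (len 7), cursors c1@1 c2@4 c3@5, authorship .......

Answer: nnofqmq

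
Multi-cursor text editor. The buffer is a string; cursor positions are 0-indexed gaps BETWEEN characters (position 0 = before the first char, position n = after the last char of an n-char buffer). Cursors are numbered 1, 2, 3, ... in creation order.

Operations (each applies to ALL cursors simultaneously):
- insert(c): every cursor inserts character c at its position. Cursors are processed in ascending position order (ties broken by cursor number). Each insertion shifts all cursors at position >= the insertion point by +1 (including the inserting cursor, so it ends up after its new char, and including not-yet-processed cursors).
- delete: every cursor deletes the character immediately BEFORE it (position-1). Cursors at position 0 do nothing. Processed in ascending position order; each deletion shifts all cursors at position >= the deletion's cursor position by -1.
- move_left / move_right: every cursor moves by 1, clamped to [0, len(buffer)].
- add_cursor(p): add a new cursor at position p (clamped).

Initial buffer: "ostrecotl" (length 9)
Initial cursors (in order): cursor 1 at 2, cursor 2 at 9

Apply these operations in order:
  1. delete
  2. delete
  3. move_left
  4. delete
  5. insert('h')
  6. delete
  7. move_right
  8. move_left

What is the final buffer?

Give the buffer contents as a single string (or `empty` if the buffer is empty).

After op 1 (delete): buffer="otrecot" (len 7), cursors c1@1 c2@7, authorship .......
After op 2 (delete): buffer="treco" (len 5), cursors c1@0 c2@5, authorship .....
After op 3 (move_left): buffer="treco" (len 5), cursors c1@0 c2@4, authorship .....
After op 4 (delete): buffer="treo" (len 4), cursors c1@0 c2@3, authorship ....
After op 5 (insert('h')): buffer="htreho" (len 6), cursors c1@1 c2@5, authorship 1...2.
After op 6 (delete): buffer="treo" (len 4), cursors c1@0 c2@3, authorship ....
After op 7 (move_right): buffer="treo" (len 4), cursors c1@1 c2@4, authorship ....
After op 8 (move_left): buffer="treo" (len 4), cursors c1@0 c2@3, authorship ....

Answer: treo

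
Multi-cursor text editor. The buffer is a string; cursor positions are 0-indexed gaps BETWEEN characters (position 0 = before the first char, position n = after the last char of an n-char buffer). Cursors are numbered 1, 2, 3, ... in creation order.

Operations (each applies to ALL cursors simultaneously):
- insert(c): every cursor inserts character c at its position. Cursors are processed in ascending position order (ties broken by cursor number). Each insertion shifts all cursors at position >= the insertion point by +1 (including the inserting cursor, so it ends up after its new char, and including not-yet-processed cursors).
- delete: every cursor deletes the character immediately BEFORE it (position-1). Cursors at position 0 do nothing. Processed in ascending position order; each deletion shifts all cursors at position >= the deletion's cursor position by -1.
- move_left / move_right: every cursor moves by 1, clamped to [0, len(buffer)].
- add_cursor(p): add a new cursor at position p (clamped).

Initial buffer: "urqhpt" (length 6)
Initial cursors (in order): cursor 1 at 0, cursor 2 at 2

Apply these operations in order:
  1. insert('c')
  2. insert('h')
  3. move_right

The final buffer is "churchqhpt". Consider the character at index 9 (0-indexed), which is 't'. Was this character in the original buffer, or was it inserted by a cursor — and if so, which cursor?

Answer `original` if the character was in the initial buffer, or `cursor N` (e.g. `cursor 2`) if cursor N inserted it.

Answer: original

Derivation:
After op 1 (insert('c')): buffer="curcqhpt" (len 8), cursors c1@1 c2@4, authorship 1..2....
After op 2 (insert('h')): buffer="churchqhpt" (len 10), cursors c1@2 c2@6, authorship 11..22....
After op 3 (move_right): buffer="churchqhpt" (len 10), cursors c1@3 c2@7, authorship 11..22....
Authorship (.=original, N=cursor N): 1 1 . . 2 2 . . . .
Index 9: author = original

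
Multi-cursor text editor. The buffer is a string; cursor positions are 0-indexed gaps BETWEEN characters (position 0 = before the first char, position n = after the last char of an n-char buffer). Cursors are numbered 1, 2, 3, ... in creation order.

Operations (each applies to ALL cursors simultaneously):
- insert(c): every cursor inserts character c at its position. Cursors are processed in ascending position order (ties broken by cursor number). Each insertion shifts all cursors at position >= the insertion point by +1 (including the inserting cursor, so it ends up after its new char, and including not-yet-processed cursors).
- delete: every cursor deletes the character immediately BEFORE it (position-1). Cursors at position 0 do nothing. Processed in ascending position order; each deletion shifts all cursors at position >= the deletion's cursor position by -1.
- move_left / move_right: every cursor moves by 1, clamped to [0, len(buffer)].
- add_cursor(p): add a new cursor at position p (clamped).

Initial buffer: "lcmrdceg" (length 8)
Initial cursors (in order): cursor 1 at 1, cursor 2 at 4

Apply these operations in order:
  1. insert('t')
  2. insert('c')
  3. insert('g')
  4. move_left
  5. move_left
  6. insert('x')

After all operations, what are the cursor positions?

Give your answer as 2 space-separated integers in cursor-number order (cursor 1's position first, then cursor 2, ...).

After op 1 (insert('t')): buffer="ltcmrtdceg" (len 10), cursors c1@2 c2@6, authorship .1...2....
After op 2 (insert('c')): buffer="ltccmrtcdceg" (len 12), cursors c1@3 c2@8, authorship .11...22....
After op 3 (insert('g')): buffer="ltcgcmrtcgdceg" (len 14), cursors c1@4 c2@10, authorship .111...222....
After op 4 (move_left): buffer="ltcgcmrtcgdceg" (len 14), cursors c1@3 c2@9, authorship .111...222....
After op 5 (move_left): buffer="ltcgcmrtcgdceg" (len 14), cursors c1@2 c2@8, authorship .111...222....
After op 6 (insert('x')): buffer="ltxcgcmrtxcgdceg" (len 16), cursors c1@3 c2@10, authorship .1111...2222....

Answer: 3 10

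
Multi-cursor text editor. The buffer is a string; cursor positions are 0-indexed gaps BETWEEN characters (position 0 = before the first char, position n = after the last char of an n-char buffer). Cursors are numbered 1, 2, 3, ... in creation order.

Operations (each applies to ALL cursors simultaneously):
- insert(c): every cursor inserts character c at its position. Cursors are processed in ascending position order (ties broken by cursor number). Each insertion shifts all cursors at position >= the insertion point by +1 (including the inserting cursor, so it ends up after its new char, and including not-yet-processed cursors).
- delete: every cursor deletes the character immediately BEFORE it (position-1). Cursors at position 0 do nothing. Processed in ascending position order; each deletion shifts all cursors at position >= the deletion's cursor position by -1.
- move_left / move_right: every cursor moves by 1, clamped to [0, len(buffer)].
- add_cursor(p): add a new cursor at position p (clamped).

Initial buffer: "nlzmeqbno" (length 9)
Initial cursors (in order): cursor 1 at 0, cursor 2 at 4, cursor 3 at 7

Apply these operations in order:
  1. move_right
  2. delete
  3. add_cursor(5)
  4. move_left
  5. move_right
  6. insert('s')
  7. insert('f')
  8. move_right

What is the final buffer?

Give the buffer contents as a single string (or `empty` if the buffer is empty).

Answer: lsfzmsfqbssffo

Derivation:
After op 1 (move_right): buffer="nlzmeqbno" (len 9), cursors c1@1 c2@5 c3@8, authorship .........
After op 2 (delete): buffer="lzmqbo" (len 6), cursors c1@0 c2@3 c3@5, authorship ......
After op 3 (add_cursor(5)): buffer="lzmqbo" (len 6), cursors c1@0 c2@3 c3@5 c4@5, authorship ......
After op 4 (move_left): buffer="lzmqbo" (len 6), cursors c1@0 c2@2 c3@4 c4@4, authorship ......
After op 5 (move_right): buffer="lzmqbo" (len 6), cursors c1@1 c2@3 c3@5 c4@5, authorship ......
After op 6 (insert('s')): buffer="lszmsqbsso" (len 10), cursors c1@2 c2@5 c3@9 c4@9, authorship .1..2..34.
After op 7 (insert('f')): buffer="lsfzmsfqbssffo" (len 14), cursors c1@3 c2@7 c3@13 c4@13, authorship .11..22..3434.
After op 8 (move_right): buffer="lsfzmsfqbssffo" (len 14), cursors c1@4 c2@8 c3@14 c4@14, authorship .11..22..3434.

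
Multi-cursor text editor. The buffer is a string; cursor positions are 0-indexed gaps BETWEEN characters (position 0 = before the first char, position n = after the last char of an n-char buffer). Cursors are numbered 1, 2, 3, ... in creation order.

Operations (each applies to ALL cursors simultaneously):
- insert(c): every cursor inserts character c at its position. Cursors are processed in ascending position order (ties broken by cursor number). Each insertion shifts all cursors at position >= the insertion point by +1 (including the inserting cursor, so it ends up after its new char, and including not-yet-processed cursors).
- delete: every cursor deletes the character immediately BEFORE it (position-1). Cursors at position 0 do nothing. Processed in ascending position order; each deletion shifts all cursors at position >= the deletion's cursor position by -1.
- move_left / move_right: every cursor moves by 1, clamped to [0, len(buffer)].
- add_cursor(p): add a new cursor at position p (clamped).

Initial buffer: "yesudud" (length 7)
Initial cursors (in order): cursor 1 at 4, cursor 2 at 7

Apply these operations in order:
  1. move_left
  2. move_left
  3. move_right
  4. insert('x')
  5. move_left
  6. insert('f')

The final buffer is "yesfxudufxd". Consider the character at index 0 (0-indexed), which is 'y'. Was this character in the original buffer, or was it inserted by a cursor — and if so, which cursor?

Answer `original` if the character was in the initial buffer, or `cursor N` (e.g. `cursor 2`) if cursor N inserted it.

After op 1 (move_left): buffer="yesudud" (len 7), cursors c1@3 c2@6, authorship .......
After op 2 (move_left): buffer="yesudud" (len 7), cursors c1@2 c2@5, authorship .......
After op 3 (move_right): buffer="yesudud" (len 7), cursors c1@3 c2@6, authorship .......
After op 4 (insert('x')): buffer="yesxuduxd" (len 9), cursors c1@4 c2@8, authorship ...1...2.
After op 5 (move_left): buffer="yesxuduxd" (len 9), cursors c1@3 c2@7, authorship ...1...2.
After op 6 (insert('f')): buffer="yesfxudufxd" (len 11), cursors c1@4 c2@9, authorship ...11...22.
Authorship (.=original, N=cursor N): . . . 1 1 . . . 2 2 .
Index 0: author = original

Answer: original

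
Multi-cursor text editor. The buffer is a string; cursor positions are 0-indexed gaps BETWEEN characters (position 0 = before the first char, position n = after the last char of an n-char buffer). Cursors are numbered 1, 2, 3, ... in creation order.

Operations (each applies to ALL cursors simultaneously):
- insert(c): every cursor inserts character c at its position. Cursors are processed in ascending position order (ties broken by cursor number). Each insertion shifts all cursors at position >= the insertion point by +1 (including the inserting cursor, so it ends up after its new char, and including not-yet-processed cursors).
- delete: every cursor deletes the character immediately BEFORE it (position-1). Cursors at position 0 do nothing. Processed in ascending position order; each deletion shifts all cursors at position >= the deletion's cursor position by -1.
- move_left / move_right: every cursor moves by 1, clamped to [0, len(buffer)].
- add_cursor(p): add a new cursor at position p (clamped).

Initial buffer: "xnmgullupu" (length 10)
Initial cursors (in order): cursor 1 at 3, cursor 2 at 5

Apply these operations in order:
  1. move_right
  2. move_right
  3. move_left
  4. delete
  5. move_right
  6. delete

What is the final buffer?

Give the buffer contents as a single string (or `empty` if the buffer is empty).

After op 1 (move_right): buffer="xnmgullupu" (len 10), cursors c1@4 c2@6, authorship ..........
After op 2 (move_right): buffer="xnmgullupu" (len 10), cursors c1@5 c2@7, authorship ..........
After op 3 (move_left): buffer="xnmgullupu" (len 10), cursors c1@4 c2@6, authorship ..........
After op 4 (delete): buffer="xnmulupu" (len 8), cursors c1@3 c2@4, authorship ........
After op 5 (move_right): buffer="xnmulupu" (len 8), cursors c1@4 c2@5, authorship ........
After op 6 (delete): buffer="xnmupu" (len 6), cursors c1@3 c2@3, authorship ......

Answer: xnmupu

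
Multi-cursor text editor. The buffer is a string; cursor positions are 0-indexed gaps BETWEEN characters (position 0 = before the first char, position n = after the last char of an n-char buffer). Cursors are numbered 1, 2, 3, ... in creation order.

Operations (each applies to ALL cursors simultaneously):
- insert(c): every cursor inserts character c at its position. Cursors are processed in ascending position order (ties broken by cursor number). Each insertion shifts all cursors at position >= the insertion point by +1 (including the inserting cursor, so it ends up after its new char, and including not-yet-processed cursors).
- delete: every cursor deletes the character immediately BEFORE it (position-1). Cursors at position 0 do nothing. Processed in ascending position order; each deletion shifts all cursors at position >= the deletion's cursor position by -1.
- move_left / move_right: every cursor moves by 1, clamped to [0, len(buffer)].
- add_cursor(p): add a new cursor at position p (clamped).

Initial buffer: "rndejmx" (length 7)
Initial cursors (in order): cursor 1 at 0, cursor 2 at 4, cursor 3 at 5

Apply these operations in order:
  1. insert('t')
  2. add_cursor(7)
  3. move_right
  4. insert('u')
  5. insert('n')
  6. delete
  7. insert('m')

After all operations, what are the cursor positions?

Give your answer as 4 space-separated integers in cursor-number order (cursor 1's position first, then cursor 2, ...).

Answer: 4 11 17 14

Derivation:
After op 1 (insert('t')): buffer="trndetjtmx" (len 10), cursors c1@1 c2@6 c3@8, authorship 1....2.3..
After op 2 (add_cursor(7)): buffer="trndetjtmx" (len 10), cursors c1@1 c2@6 c4@7 c3@8, authorship 1....2.3..
After op 3 (move_right): buffer="trndetjtmx" (len 10), cursors c1@2 c2@7 c4@8 c3@9, authorship 1....2.3..
After op 4 (insert('u')): buffer="trundetjutumux" (len 14), cursors c1@3 c2@9 c4@11 c3@13, authorship 1.1...2.234.3.
After op 5 (insert('n')): buffer="trunndetjuntunmunx" (len 18), cursors c1@4 c2@11 c4@14 c3@17, authorship 1.11...2.22344.33.
After op 6 (delete): buffer="trundetjutumux" (len 14), cursors c1@3 c2@9 c4@11 c3@13, authorship 1.1...2.234.3.
After op 7 (insert('m')): buffer="trumndetjumtummumx" (len 18), cursors c1@4 c2@11 c4@14 c3@17, authorship 1.11...2.22344.33.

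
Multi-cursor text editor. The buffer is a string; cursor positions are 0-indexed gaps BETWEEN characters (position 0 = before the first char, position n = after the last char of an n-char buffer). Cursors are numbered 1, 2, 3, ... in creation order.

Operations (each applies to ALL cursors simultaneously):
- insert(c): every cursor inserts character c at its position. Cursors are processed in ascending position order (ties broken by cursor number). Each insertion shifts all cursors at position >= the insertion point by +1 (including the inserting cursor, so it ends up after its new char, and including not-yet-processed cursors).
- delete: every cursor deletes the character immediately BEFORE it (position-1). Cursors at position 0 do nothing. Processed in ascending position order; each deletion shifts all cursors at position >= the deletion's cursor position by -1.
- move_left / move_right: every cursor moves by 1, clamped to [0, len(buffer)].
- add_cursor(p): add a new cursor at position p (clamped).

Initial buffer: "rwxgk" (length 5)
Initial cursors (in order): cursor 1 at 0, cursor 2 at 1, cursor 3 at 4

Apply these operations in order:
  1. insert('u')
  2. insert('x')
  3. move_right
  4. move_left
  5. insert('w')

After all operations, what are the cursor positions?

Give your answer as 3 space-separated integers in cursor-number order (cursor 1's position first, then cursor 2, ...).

After op 1 (insert('u')): buffer="uruwxguk" (len 8), cursors c1@1 c2@3 c3@7, authorship 1.2...3.
After op 2 (insert('x')): buffer="uxruxwxguxk" (len 11), cursors c1@2 c2@5 c3@10, authorship 11.22...33.
After op 3 (move_right): buffer="uxruxwxguxk" (len 11), cursors c1@3 c2@6 c3@11, authorship 11.22...33.
After op 4 (move_left): buffer="uxruxwxguxk" (len 11), cursors c1@2 c2@5 c3@10, authorship 11.22...33.
After op 5 (insert('w')): buffer="uxwruxwwxguxwk" (len 14), cursors c1@3 c2@7 c3@13, authorship 111.222...333.

Answer: 3 7 13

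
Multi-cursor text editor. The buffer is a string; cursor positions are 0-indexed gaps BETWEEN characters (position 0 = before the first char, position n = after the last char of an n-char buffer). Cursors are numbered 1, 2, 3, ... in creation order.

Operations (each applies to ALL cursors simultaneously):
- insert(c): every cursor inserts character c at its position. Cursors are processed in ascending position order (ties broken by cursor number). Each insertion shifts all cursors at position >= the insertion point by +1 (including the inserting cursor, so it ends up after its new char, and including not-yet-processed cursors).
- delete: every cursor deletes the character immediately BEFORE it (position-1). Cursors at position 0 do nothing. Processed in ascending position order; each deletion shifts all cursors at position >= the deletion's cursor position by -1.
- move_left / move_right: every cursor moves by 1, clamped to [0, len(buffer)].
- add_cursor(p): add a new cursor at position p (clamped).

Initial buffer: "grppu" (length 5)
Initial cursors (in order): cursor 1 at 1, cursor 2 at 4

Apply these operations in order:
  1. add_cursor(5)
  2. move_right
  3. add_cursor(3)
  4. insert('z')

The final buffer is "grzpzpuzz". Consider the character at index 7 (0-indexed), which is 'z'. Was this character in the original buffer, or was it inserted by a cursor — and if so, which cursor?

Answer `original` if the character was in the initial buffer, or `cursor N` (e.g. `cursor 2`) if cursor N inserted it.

Answer: cursor 2

Derivation:
After op 1 (add_cursor(5)): buffer="grppu" (len 5), cursors c1@1 c2@4 c3@5, authorship .....
After op 2 (move_right): buffer="grppu" (len 5), cursors c1@2 c2@5 c3@5, authorship .....
After op 3 (add_cursor(3)): buffer="grppu" (len 5), cursors c1@2 c4@3 c2@5 c3@5, authorship .....
After op 4 (insert('z')): buffer="grzpzpuzz" (len 9), cursors c1@3 c4@5 c2@9 c3@9, authorship ..1.4..23
Authorship (.=original, N=cursor N): . . 1 . 4 . . 2 3
Index 7: author = 2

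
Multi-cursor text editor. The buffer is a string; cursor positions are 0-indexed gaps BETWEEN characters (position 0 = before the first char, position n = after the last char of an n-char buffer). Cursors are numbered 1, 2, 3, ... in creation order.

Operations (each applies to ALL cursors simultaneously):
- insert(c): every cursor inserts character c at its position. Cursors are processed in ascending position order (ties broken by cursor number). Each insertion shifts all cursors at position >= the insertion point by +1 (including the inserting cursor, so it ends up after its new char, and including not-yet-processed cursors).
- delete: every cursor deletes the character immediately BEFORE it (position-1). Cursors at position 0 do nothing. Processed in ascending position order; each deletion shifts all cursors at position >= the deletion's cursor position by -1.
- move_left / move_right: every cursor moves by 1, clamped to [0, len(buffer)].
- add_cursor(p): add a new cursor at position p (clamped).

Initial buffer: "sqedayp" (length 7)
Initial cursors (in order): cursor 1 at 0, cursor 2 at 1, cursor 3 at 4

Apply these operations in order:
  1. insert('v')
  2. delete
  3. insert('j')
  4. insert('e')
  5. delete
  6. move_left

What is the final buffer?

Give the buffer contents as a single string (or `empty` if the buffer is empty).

Answer: jsjqedjayp

Derivation:
After op 1 (insert('v')): buffer="vsvqedvayp" (len 10), cursors c1@1 c2@3 c3@7, authorship 1.2...3...
After op 2 (delete): buffer="sqedayp" (len 7), cursors c1@0 c2@1 c3@4, authorship .......
After op 3 (insert('j')): buffer="jsjqedjayp" (len 10), cursors c1@1 c2@3 c3@7, authorship 1.2...3...
After op 4 (insert('e')): buffer="jesjeqedjeayp" (len 13), cursors c1@2 c2@5 c3@10, authorship 11.22...33...
After op 5 (delete): buffer="jsjqedjayp" (len 10), cursors c1@1 c2@3 c3@7, authorship 1.2...3...
After op 6 (move_left): buffer="jsjqedjayp" (len 10), cursors c1@0 c2@2 c3@6, authorship 1.2...3...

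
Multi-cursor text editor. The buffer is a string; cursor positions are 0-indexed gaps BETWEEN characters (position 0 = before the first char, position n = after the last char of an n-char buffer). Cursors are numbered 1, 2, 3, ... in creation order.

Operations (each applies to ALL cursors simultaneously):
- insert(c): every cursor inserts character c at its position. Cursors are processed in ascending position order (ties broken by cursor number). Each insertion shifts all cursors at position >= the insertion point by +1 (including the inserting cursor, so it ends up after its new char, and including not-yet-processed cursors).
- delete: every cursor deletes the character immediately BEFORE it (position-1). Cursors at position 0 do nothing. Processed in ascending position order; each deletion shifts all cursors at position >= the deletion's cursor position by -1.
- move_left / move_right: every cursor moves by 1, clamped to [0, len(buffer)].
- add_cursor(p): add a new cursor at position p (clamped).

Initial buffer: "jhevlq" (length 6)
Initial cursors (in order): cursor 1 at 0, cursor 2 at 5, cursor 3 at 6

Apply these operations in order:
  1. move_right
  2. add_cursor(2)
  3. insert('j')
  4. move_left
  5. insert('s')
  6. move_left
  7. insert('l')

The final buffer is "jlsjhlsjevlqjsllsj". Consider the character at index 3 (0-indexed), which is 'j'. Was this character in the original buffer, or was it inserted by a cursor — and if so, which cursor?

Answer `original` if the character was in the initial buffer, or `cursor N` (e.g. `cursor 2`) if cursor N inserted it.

After op 1 (move_right): buffer="jhevlq" (len 6), cursors c1@1 c2@6 c3@6, authorship ......
After op 2 (add_cursor(2)): buffer="jhevlq" (len 6), cursors c1@1 c4@2 c2@6 c3@6, authorship ......
After op 3 (insert('j')): buffer="jjhjevlqjj" (len 10), cursors c1@2 c4@4 c2@10 c3@10, authorship .1.4....23
After op 4 (move_left): buffer="jjhjevlqjj" (len 10), cursors c1@1 c4@3 c2@9 c3@9, authorship .1.4....23
After op 5 (insert('s')): buffer="jsjhsjevlqjssj" (len 14), cursors c1@2 c4@5 c2@13 c3@13, authorship .11.44....2233
After op 6 (move_left): buffer="jsjhsjevlqjssj" (len 14), cursors c1@1 c4@4 c2@12 c3@12, authorship .11.44....2233
After op 7 (insert('l')): buffer="jlsjhlsjevlqjsllsj" (len 18), cursors c1@2 c4@6 c2@16 c3@16, authorship .111.444....222333
Authorship (.=original, N=cursor N): . 1 1 1 . 4 4 4 . . . . 2 2 2 3 3 3
Index 3: author = 1

Answer: cursor 1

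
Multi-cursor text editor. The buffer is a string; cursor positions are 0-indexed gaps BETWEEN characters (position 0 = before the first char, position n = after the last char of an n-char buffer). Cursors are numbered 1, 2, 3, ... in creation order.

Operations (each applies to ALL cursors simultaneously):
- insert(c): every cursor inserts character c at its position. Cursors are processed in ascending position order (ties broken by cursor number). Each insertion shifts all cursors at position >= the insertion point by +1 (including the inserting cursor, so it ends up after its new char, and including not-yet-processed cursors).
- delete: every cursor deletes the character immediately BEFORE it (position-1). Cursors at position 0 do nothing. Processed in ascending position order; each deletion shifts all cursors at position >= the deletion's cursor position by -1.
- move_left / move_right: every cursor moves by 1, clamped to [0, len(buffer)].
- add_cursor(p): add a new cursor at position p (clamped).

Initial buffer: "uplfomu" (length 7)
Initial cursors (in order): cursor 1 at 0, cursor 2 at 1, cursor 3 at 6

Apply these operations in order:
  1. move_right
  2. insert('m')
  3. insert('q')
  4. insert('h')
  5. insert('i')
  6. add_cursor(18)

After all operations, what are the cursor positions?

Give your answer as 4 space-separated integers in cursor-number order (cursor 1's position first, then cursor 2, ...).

Answer: 5 10 19 18

Derivation:
After op 1 (move_right): buffer="uplfomu" (len 7), cursors c1@1 c2@2 c3@7, authorship .......
After op 2 (insert('m')): buffer="umpmlfomum" (len 10), cursors c1@2 c2@4 c3@10, authorship .1.2.....3
After op 3 (insert('q')): buffer="umqpmqlfomumq" (len 13), cursors c1@3 c2@6 c3@13, authorship .11.22.....33
After op 4 (insert('h')): buffer="umqhpmqhlfomumqh" (len 16), cursors c1@4 c2@8 c3@16, authorship .111.222.....333
After op 5 (insert('i')): buffer="umqhipmqhilfomumqhi" (len 19), cursors c1@5 c2@10 c3@19, authorship .1111.2222.....3333
After op 6 (add_cursor(18)): buffer="umqhipmqhilfomumqhi" (len 19), cursors c1@5 c2@10 c4@18 c3@19, authorship .1111.2222.....3333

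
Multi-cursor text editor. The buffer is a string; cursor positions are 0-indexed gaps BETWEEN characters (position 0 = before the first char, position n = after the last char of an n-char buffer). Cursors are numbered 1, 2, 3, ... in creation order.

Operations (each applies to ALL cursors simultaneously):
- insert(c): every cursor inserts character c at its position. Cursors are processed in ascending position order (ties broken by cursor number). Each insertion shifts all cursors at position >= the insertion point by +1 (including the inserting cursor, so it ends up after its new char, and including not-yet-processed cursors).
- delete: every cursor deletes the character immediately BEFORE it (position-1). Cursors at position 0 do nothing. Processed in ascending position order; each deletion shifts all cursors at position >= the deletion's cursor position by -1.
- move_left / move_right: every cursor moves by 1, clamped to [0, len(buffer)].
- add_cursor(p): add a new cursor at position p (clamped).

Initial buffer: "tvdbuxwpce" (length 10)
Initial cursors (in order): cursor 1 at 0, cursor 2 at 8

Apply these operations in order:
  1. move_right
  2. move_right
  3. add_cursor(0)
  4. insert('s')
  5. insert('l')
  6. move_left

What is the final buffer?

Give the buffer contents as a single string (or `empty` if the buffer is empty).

After op 1 (move_right): buffer="tvdbuxwpce" (len 10), cursors c1@1 c2@9, authorship ..........
After op 2 (move_right): buffer="tvdbuxwpce" (len 10), cursors c1@2 c2@10, authorship ..........
After op 3 (add_cursor(0)): buffer="tvdbuxwpce" (len 10), cursors c3@0 c1@2 c2@10, authorship ..........
After op 4 (insert('s')): buffer="stvsdbuxwpces" (len 13), cursors c3@1 c1@4 c2@13, authorship 3..1........2
After op 5 (insert('l')): buffer="sltvsldbuxwpcesl" (len 16), cursors c3@2 c1@6 c2@16, authorship 33..11........22
After op 6 (move_left): buffer="sltvsldbuxwpcesl" (len 16), cursors c3@1 c1@5 c2@15, authorship 33..11........22

Answer: sltvsldbuxwpcesl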